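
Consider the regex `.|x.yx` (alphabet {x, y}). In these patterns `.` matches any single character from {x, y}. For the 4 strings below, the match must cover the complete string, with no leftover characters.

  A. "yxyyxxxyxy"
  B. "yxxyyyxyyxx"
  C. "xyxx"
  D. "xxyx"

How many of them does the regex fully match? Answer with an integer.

A → no match
B → no match
C → no match
D → match
Total matched: 1

1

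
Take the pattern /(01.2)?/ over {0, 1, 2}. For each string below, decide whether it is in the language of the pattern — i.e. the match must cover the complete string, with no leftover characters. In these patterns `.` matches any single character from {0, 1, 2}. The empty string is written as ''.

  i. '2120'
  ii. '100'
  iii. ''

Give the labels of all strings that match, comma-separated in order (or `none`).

i → no match
ii → no match
iii → match

iii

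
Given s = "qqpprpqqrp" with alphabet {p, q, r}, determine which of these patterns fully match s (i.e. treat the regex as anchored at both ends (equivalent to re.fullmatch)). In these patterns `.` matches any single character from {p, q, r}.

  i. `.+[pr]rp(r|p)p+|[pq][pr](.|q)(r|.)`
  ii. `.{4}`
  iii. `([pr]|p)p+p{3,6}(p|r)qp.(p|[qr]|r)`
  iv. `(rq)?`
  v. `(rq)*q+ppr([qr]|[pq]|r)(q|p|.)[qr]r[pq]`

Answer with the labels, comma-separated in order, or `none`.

i → no match
ii → no match
iii → no match
iv → no match
v → match

v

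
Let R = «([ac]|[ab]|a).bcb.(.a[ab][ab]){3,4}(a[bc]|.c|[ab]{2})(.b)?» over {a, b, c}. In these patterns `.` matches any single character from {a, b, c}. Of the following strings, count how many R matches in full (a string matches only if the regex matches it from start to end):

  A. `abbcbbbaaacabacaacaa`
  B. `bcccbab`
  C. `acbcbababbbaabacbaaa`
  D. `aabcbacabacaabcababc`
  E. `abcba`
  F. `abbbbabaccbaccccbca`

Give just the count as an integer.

1

A → no match
B → no match
C → no match
D → match
E → no match
F → no match
Total matched: 1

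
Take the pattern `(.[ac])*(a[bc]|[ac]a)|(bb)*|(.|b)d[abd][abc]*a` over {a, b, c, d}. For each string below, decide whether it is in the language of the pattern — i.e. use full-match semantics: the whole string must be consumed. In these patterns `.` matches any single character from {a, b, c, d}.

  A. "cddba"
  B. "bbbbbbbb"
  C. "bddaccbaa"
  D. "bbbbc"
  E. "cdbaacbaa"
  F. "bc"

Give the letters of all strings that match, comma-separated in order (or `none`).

A → match
B → match
C → match
D → no match
E → match
F → no match

A, B, C, E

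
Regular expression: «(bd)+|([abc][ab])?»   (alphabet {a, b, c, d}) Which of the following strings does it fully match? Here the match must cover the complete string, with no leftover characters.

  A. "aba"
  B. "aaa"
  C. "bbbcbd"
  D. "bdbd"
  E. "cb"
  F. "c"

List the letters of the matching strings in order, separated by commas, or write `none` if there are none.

D, E

A → no match
B → no match
C → no match
D → match
E → match
F → no match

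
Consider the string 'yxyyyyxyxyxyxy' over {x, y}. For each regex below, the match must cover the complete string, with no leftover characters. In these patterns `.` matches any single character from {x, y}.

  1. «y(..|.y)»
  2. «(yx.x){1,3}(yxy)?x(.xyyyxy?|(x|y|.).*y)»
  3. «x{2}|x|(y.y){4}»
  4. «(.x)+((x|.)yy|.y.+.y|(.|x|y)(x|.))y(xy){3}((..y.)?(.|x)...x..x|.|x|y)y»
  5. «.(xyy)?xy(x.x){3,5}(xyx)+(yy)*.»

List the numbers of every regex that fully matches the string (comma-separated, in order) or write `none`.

1 → no match
2 → no match
3 → no match
4 → match
5 → no match

4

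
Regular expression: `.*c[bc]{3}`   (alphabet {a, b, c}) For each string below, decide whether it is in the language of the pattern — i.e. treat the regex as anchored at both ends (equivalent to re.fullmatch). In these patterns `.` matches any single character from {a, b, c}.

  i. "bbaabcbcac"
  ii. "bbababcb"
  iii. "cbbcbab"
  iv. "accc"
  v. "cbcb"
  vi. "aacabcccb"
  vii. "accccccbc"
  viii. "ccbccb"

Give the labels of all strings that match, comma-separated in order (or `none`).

v, vi, vii

i. "bbaabcbcac" → no match
ii. "bbababcb" → no match
iii. "cbbcbab" → no match
iv. "accc" → no match
v. "cbcb" → match
vi. "aacabcccb" → match
vii. "accccccbc" → match
viii. "ccbccb" → no match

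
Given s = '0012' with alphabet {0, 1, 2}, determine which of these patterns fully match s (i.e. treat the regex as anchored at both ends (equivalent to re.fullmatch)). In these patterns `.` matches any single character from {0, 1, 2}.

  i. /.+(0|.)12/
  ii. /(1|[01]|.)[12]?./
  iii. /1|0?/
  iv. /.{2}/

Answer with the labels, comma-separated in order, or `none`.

i

i → match
ii → no match
iii → no match
iv → no match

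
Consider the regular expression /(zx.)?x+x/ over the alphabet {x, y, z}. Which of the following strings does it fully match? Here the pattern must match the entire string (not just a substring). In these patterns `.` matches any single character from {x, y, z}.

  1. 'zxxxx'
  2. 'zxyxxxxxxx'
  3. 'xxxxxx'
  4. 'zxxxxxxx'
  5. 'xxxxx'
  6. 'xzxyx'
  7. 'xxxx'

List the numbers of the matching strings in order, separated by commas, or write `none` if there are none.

1, 2, 3, 4, 5, 7

1 → match
2 → match
3 → match
4 → match
5 → match
6 → no match — must end with 'xx'
7 → match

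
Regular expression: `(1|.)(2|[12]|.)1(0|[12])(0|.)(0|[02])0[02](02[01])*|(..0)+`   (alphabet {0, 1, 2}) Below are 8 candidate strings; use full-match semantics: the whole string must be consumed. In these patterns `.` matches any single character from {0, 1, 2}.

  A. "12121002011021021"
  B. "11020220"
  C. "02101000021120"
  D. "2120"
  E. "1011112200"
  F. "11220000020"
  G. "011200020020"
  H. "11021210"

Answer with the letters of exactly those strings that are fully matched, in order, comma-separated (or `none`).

A → no match
B → no match
C → no match
D → no match
E → no match
F → no match
G → no match
H → no match

none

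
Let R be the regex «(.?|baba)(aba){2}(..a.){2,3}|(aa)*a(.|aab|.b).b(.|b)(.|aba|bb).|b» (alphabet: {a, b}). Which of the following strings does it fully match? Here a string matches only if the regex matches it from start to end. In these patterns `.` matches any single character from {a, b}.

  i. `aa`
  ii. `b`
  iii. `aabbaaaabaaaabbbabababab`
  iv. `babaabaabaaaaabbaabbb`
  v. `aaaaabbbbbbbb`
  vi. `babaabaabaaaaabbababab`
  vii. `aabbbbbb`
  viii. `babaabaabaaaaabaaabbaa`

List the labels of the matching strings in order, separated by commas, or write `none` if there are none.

ii, v, vi, vii, viii

i. `aa` → no match
ii. `b` → match
iii → no match
iv → no match
v → match
vi → match
vii. `aabbbbbb` → match
viii → match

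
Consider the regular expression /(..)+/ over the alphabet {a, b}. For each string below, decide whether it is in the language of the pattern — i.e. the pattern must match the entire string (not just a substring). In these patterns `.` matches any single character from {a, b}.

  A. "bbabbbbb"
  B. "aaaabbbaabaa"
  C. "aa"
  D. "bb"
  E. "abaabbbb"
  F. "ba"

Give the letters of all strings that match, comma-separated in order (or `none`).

A. "bbabbbbb" → match
B. "aaaabbbaabaa" → match
C. "aa" → match
D. "bb" → match
E. "abaabbbb" → match
F. "ba" → match

A, B, C, D, E, F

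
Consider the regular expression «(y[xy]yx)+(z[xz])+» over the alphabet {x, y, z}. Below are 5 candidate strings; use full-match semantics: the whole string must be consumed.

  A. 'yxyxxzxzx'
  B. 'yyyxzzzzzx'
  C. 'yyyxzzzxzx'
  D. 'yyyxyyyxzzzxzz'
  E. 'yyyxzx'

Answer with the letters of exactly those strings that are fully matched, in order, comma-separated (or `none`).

A → no match
B → match
C → match
D → match
E → match

B, C, D, E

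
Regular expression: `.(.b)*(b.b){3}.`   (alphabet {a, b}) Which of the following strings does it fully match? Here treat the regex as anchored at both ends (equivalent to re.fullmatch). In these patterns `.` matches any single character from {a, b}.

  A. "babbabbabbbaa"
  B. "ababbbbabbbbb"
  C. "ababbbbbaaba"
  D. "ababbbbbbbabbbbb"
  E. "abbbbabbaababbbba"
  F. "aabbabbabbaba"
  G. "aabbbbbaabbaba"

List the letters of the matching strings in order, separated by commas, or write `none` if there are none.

A → no match
B → no match
C → no match
D → no match
E → no match
F → match
G → no match

F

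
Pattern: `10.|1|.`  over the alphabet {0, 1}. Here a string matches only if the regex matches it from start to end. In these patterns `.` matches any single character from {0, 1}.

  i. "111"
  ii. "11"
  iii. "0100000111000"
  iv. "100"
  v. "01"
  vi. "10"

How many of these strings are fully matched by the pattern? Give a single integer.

1

i. "111" → no match
ii. "11" → no match
iii → no match
iv. "100" → match
v. "01" → no match
vi. "10" → no match
Total matched: 1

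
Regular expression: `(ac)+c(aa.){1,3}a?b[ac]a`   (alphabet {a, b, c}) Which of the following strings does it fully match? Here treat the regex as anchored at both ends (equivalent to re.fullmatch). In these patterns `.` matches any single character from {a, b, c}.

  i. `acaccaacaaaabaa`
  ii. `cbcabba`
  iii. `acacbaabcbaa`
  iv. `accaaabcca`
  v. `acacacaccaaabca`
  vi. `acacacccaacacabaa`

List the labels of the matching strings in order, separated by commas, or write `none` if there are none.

i → match
ii. `cbcabba` → no match — must start with `ac`
iii. `acacbaabcbaa` → no match
iv. `accaaabcca` → no match
v → match
vi → no match

i, v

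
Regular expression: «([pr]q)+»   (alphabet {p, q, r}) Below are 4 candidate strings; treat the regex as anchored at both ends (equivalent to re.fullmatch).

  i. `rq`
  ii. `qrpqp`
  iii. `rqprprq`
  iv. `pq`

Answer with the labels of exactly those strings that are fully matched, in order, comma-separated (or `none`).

i → match
ii → no match — must end with `q`
iii → no match
iv → match

i, iv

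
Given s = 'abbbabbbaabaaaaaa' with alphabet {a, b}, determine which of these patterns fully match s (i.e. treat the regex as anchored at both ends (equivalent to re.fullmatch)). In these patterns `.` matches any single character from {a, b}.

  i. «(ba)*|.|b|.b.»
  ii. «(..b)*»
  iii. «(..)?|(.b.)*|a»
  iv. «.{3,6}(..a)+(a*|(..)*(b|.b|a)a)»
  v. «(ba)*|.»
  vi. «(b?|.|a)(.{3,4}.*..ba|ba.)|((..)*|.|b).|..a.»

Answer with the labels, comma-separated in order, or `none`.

i → no match
ii → no match
iii → no match
iv → match
v → no match
vi → match

iv, vi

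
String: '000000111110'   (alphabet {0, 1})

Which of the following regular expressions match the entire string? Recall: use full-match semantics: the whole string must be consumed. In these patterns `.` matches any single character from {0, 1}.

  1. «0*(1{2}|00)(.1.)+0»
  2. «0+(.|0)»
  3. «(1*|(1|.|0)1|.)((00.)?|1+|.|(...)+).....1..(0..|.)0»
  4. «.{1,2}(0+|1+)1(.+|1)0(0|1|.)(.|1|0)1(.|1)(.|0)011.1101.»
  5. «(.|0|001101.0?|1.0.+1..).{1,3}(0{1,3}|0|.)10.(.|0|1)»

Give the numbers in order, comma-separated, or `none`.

1 → match
2 → no match
3 → match
4 → no match
5 → no match

1, 3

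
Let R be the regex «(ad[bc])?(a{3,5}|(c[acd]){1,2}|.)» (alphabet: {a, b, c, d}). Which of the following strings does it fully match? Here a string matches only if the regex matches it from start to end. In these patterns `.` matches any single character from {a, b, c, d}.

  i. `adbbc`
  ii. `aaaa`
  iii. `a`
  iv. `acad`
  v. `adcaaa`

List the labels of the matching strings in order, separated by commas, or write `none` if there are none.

ii, iii, v

i → no match
ii → match
iii → match
iv → no match
v → match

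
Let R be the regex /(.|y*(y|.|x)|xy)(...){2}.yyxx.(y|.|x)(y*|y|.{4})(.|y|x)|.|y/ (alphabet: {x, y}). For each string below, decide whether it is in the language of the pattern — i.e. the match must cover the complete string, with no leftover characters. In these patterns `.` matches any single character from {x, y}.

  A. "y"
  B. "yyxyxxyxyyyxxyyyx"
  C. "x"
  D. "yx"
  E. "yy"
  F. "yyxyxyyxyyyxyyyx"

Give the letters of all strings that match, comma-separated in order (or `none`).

A → match
B → match
C → match
D → no match
E → no match
F → no match

A, B, C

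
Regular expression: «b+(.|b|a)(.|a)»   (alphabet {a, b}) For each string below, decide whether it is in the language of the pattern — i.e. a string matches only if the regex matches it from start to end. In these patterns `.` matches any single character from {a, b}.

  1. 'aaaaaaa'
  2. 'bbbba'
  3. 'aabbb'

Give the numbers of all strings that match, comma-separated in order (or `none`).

2

1. 'aaaaaaa' → no match — must start with 'b'
2. 'bbbba' → match
3. 'aabbb' → no match — must start with 'b'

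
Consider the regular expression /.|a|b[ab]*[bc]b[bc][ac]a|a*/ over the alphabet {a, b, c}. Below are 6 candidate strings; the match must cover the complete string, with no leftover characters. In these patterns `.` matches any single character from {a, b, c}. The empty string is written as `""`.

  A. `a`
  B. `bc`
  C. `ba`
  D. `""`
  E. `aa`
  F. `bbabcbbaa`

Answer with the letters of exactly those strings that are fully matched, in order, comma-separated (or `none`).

A → match
B → no match
C → no match
D → match
E → match
F → match

A, D, E, F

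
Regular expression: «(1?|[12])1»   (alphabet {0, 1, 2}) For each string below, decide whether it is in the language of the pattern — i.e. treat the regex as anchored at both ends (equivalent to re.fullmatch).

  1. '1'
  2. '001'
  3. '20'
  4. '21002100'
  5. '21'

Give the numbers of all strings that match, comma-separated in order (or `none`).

1, 5

1 → match
2 → no match
3 → no match — must end with '1'
4 → no match — must end with '1'
5 → match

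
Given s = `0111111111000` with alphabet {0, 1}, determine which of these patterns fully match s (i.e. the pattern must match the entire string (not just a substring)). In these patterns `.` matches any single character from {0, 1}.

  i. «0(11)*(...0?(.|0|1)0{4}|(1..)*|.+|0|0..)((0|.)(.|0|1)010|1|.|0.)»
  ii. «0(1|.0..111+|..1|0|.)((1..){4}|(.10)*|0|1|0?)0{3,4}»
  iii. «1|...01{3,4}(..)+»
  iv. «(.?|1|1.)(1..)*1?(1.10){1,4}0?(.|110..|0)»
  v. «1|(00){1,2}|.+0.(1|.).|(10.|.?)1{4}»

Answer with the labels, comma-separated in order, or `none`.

i, iv

i → match
ii → no match
iii → no match
iv → match
v → no match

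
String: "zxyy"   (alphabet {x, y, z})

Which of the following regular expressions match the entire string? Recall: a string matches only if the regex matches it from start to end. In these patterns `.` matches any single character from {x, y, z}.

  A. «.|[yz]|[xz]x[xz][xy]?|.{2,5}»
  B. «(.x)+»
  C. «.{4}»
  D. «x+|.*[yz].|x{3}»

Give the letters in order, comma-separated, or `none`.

A, C, D

A → match
B → no match — must end with "x"
C → match
D → match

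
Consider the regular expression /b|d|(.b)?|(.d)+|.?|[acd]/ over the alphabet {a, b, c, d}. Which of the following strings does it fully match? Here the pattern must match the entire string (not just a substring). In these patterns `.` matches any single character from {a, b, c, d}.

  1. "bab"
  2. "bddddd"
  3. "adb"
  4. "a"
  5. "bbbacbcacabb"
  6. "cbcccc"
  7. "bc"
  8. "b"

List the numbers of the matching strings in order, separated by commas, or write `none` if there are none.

1. "bab" → no match
2. "bddddd" → match
3. "adb" → no match
4. "a" → match
5. "bbbacbcacabb" → no match
6. "cbcccc" → no match
7. "bc" → no match
8. "b" → match

2, 4, 8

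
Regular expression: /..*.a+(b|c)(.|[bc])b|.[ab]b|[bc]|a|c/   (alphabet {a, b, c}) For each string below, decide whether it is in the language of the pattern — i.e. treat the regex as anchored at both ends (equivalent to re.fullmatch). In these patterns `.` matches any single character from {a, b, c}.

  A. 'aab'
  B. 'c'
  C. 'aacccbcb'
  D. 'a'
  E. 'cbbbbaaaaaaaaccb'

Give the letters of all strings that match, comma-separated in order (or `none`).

A, B, D, E

A → match
B → match
C → no match
D → match
E → match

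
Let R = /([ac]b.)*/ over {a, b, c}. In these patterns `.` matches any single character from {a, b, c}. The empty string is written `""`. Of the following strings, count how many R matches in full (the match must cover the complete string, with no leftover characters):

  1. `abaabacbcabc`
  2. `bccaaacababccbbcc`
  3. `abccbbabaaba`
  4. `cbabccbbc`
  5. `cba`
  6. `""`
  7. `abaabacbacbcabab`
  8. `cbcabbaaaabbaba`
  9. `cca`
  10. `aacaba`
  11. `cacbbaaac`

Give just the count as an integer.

4

1 → match
2 → no match
3 → match
4 → no match
5 → match
6 → match
7 → no match
8 → no match
9 → no match
10 → no match
11 → no match
Total matched: 4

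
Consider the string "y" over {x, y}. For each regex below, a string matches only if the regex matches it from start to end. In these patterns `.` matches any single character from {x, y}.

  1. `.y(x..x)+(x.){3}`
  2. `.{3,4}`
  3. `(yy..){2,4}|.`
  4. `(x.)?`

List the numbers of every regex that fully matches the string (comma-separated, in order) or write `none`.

3

1 → no match
2 → no match
3 → match
4 → no match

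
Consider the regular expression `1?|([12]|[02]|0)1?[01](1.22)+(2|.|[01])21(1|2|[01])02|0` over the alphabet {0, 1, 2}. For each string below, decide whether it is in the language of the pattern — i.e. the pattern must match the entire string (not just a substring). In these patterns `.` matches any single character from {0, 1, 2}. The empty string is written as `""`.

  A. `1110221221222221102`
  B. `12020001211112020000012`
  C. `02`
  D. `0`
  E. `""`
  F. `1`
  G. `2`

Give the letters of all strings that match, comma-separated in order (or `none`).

A → no match
B → no match
C. `02` → no match
D. `0` → match
E. `""` → match
F. `1` → match
G. `2` → no match

D, E, F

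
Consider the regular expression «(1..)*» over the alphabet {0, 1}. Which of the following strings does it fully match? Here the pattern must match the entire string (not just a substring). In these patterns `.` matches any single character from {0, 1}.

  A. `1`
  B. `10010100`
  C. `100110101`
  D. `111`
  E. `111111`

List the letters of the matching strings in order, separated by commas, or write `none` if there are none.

C, D, E

A. `1` → no match
B. `10010100` → no match
C. `100110101` → match
D. `111` → match
E. `111111` → match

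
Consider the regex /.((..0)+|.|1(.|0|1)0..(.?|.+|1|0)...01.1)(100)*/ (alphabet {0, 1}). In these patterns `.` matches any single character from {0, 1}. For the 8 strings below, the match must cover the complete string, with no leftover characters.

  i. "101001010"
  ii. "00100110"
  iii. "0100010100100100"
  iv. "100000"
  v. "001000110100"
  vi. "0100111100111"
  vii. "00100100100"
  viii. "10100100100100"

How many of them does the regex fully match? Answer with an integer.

i → no match
ii → no match
iii → match
iv → no match
v → no match
vi → match
vii → match
viii → match
Total matched: 4

4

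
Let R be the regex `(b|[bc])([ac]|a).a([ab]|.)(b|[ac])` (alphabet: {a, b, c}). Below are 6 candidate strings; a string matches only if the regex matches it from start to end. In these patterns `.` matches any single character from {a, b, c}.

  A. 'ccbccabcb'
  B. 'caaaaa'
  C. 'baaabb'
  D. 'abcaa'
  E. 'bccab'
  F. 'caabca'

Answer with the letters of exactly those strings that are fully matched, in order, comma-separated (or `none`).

A → no match
B → match
C → match
D → no match
E → no match
F → no match

B, C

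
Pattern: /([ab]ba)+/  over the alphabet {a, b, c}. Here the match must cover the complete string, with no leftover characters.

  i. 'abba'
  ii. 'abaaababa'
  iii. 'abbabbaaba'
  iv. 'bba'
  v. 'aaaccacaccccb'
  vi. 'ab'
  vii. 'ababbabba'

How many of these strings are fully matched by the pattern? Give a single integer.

i → no match
ii → no match
iii → no match
iv → match
v → no match — must end with 'ba'
vi → no match — must end with 'ba'
vii → match
Total matched: 2

2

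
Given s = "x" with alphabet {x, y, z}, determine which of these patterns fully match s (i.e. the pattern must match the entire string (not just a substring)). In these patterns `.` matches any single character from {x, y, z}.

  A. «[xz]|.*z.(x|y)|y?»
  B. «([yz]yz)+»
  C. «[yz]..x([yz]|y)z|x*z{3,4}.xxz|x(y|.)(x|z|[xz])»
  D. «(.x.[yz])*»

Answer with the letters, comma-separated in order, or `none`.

A

A → match
B → no match — must end with "yz"
C → no match
D → no match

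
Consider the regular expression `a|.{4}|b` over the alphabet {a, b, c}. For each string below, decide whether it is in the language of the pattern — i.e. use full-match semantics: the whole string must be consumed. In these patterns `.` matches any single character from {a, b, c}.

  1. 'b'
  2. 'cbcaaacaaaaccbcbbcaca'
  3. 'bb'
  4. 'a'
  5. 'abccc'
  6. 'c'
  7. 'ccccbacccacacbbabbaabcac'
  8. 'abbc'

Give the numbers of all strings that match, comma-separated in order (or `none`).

1. 'b' → match
2 → no match
3. 'bb' → no match
4. 'a' → match
5. 'abccc' → no match
6. 'c' → no match
7 → no match
8. 'abbc' → match

1, 4, 8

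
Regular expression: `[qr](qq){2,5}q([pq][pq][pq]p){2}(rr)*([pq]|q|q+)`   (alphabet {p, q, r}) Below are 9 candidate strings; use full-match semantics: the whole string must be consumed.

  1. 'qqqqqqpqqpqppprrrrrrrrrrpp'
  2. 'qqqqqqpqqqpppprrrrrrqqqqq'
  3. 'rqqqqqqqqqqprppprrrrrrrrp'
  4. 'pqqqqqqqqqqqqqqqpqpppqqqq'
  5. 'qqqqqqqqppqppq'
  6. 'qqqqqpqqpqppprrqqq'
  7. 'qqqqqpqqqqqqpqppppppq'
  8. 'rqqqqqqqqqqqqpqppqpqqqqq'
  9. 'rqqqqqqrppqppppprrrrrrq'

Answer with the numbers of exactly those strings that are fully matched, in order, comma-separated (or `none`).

none

1 → no match
2 → no match
3 → no match
4 → no match
5 → no match
6 → no match
7 → no match
8 → no match
9 → no match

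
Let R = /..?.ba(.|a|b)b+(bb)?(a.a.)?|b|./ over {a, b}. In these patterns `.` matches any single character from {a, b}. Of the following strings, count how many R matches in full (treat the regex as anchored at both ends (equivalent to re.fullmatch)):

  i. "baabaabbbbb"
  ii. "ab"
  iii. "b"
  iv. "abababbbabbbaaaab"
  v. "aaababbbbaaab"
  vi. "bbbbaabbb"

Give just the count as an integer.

i. "baabaabbbbb" → match
ii. "ab" → no match
iii. "b" → match
iv → no match
v → match
vi. "bbbbaabbb" → match
Total matched: 4

4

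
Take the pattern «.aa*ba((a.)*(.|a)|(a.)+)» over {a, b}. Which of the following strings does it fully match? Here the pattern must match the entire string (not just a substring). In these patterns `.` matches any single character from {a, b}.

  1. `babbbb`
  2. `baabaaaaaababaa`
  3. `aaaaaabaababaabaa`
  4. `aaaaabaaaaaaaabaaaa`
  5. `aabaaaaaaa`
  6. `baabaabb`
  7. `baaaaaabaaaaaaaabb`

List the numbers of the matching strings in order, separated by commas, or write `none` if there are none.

1 → no match
2 → match
3 → no match
4 → match
5 → match
6 → match
7 → match

2, 4, 5, 6, 7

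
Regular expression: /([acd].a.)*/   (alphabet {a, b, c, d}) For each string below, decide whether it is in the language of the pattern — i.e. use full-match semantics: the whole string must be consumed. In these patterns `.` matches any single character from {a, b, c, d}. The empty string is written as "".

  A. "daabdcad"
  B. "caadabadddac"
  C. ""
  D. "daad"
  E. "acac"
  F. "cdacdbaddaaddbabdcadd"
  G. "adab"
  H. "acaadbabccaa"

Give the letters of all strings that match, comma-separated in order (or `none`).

A → match
B → match
C → match
D → match
E → match
F → no match
G → match
H → match

A, B, C, D, E, G, H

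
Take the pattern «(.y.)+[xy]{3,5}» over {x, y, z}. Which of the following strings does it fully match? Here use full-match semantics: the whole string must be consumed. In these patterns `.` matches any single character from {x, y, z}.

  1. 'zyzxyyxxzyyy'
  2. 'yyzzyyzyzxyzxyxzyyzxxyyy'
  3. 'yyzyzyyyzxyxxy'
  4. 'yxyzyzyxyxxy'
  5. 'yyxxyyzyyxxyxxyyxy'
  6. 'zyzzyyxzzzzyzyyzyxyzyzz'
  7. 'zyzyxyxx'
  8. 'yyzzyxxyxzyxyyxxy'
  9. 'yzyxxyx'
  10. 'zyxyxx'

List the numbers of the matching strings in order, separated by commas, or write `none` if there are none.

7, 8, 10

1 → no match
2 → no match
3 → no match
4 → no match
5 → no match
6 → no match
7 → match
8 → match
9 → no match
10 → match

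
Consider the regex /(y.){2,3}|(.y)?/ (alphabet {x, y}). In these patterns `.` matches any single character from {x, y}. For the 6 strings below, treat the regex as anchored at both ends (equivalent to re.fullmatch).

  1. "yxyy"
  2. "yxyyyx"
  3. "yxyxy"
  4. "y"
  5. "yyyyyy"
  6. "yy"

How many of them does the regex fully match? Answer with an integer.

4

1 → match
2 → match
3 → no match
4 → no match
5 → match
6 → match
Total matched: 4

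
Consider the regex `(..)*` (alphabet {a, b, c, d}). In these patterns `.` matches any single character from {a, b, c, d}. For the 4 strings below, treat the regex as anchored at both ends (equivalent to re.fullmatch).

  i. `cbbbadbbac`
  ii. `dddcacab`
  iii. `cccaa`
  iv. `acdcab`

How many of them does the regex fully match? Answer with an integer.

i → match
ii → match
iii → no match
iv → match
Total matched: 3

3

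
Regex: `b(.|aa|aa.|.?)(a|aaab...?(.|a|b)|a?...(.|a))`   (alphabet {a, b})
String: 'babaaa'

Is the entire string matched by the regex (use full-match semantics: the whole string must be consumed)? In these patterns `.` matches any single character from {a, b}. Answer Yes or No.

Yes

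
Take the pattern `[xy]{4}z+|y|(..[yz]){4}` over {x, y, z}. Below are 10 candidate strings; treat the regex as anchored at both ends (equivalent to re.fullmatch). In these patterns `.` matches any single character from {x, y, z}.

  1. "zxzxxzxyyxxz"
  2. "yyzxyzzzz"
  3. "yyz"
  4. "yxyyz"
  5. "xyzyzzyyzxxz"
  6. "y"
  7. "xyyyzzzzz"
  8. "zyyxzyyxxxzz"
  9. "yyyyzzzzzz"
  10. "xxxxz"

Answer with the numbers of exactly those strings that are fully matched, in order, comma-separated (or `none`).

1, 4, 5, 6, 7, 9, 10

1 → match
2 → no match
3 → no match
4 → match
5 → match
6 → match
7 → match
8 → no match
9 → match
10 → match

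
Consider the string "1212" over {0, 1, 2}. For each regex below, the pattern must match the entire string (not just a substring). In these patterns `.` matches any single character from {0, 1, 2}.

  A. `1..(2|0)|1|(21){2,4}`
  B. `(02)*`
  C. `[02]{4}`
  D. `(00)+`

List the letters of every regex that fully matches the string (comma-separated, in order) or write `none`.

A → match
B → no match
C → no match
D → no match — must start with "00"

A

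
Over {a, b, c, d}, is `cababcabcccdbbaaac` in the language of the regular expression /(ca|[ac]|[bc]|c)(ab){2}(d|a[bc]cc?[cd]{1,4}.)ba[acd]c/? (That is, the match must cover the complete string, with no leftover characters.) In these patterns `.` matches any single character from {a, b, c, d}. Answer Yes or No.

No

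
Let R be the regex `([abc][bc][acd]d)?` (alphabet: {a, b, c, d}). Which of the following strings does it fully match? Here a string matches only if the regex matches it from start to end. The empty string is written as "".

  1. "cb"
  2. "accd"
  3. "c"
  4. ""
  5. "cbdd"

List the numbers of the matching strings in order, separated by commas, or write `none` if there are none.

2, 4, 5

1 → no match
2 → match
3 → no match
4 → match
5 → match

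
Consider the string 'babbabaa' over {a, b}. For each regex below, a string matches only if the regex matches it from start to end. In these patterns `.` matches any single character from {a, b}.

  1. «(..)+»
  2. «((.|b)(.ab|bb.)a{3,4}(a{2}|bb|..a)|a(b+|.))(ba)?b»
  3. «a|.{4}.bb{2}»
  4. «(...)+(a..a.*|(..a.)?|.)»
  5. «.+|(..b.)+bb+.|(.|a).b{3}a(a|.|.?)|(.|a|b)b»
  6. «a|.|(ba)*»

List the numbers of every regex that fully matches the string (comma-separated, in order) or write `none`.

1 → match
2 → no match — must end with 'b'
3 → no match
4 → no match
5 → match
6 → no match

1, 5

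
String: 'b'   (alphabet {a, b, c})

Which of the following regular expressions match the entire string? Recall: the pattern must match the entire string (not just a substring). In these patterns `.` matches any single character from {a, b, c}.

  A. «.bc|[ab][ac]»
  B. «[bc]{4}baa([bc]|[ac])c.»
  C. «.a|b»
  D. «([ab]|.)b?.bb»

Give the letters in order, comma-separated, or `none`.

A → no match
B → no match
C → match
D → no match — must end with 'bb'

C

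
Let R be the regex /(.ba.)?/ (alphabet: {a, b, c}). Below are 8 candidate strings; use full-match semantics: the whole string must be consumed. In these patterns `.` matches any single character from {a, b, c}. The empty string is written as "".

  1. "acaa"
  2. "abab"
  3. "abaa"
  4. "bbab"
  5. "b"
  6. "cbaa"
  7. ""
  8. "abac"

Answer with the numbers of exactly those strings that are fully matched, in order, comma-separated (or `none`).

1 → no match
2 → match
3 → match
4 → match
5 → no match
6 → match
7 → match
8 → match

2, 3, 4, 6, 7, 8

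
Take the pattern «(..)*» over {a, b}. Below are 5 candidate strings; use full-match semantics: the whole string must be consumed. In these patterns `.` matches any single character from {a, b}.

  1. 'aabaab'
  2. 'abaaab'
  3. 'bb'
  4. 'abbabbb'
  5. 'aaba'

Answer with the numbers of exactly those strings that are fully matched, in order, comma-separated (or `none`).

1, 2, 3, 5

1 → match
2 → match
3 → match
4 → no match
5 → match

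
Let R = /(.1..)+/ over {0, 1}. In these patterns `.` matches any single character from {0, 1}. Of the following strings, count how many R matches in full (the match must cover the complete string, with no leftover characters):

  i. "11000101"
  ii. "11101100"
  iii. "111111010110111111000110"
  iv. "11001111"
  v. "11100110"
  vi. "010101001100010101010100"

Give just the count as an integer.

i → match
ii → match
iii → match
iv → match
v → match
vi → match
Total matched: 6

6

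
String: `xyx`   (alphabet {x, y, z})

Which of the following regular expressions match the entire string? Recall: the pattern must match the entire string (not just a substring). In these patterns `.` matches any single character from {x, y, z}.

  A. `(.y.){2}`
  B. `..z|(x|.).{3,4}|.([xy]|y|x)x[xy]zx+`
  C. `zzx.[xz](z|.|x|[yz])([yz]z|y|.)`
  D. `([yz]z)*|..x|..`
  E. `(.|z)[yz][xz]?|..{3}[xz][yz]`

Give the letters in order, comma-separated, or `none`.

D, E

A → no match
B → no match
C → no match — must start with `zzx`
D → match
E → match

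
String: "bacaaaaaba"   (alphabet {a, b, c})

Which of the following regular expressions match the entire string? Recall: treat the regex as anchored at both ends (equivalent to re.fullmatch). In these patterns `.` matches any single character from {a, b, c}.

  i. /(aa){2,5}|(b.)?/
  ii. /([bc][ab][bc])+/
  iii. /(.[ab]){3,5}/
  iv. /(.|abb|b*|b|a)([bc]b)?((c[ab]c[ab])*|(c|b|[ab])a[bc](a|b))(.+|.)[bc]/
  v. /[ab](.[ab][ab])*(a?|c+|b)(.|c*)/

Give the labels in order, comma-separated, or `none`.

iii

i → no match
ii → no match
iii → match
iv → no match
v → no match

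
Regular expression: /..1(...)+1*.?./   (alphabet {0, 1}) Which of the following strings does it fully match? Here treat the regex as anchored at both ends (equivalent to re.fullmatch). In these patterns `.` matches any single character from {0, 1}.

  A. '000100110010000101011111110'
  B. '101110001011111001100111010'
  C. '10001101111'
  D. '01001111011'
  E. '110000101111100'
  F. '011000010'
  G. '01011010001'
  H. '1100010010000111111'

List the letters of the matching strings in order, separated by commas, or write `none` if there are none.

none

A → no match
B → no match
C → no match
D → no match
E → no match
F → no match
G → no match
H → no match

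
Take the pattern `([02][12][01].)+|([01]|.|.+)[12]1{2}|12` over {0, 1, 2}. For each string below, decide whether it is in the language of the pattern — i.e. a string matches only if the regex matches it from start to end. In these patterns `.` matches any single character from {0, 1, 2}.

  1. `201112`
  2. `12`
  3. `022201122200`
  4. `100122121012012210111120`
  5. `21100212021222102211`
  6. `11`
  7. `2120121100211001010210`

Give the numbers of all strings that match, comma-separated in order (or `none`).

1 → no match
2 → match
3 → no match
4 → no match
5 → match
6 → no match
7 → no match

2, 5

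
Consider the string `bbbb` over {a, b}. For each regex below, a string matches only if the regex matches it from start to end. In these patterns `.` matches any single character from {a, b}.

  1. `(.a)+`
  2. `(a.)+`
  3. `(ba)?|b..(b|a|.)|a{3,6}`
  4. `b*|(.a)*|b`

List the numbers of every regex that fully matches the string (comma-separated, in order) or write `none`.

3, 4

1 → no match — must end with `a`
2 → no match — must start with `a`
3 → match
4 → match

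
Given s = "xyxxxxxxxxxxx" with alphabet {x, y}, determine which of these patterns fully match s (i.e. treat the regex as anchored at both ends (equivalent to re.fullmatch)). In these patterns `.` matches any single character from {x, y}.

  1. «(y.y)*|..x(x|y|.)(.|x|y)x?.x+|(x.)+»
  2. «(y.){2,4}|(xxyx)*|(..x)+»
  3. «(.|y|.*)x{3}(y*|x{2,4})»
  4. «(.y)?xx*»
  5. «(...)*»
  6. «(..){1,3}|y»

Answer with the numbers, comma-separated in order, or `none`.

1 → match
2 → no match
3 → match
4 → match
5 → no match
6 → no match

1, 3, 4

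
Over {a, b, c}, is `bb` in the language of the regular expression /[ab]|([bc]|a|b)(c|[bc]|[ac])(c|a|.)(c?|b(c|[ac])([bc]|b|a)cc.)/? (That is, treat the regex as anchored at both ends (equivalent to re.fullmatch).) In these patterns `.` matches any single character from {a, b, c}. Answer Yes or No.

No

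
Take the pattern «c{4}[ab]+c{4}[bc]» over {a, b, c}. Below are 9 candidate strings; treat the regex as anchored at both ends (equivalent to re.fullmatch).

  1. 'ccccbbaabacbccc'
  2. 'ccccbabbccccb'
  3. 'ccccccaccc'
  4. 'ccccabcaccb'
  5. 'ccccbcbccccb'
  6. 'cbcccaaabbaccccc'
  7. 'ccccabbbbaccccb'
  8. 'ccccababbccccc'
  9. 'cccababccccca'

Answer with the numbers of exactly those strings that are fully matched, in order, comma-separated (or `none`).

1 → no match
2 → match
3. 'ccccccaccc' → no match
4. 'ccccabcaccb' → no match
5. 'ccccbcbccccb' → no match
6 → no match
7 → match
8 → match
9 → no match

2, 7, 8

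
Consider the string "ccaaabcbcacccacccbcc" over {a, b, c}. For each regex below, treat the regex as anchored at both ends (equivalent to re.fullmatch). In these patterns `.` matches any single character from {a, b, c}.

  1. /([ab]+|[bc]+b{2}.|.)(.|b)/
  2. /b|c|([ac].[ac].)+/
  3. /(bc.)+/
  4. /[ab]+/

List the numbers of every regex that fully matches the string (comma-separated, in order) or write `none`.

1 → no match
2 → match
3 → no match — must start with "bc"
4 → no match

2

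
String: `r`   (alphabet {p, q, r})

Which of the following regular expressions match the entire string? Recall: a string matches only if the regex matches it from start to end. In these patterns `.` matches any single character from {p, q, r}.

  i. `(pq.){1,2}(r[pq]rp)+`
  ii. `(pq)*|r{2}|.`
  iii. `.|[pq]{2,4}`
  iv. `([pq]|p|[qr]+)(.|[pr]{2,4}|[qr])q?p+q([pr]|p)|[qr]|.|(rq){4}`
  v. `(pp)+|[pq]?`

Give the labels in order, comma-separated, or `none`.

i → no match — must start with `pq`
ii → match
iii → match
iv → match
v → no match

ii, iii, iv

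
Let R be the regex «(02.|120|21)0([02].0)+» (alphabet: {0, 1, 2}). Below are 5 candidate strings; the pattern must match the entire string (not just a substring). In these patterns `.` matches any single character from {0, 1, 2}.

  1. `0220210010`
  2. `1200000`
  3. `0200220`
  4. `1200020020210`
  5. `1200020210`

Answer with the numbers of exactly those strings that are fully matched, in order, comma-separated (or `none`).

1 → match
2 → match
3 → match
4 → match
5 → match

1, 2, 3, 4, 5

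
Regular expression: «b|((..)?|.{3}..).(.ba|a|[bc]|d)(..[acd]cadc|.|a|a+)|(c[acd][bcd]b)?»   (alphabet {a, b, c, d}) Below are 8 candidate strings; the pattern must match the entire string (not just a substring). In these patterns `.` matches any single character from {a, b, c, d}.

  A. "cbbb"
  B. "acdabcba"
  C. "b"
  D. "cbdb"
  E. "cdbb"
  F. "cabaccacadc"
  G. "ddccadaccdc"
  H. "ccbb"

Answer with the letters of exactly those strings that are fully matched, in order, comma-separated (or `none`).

A → no match
B → match
C → match
D → no match
E → match
F → match
G → no match
H → match

B, C, E, F, H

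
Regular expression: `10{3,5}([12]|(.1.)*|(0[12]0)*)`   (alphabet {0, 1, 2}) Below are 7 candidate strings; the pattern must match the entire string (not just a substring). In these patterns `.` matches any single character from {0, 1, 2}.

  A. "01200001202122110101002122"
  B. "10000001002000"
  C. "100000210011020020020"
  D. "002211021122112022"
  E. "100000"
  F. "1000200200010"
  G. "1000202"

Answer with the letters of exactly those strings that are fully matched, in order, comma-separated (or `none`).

E

A → no match — must start with "10"
B → no match
C → no match
D → no match — must start with "10"
E → match
F → no match
G → no match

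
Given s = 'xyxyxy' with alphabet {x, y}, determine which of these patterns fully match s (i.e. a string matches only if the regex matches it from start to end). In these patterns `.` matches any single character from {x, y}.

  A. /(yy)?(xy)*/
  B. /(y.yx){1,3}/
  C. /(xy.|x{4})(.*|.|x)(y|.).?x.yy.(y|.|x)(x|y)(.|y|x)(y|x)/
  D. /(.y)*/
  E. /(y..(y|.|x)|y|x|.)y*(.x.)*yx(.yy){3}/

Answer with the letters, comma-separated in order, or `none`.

A → match
B → no match — must start with 'y'
C → no match
D → match
E → no match — must end with 'yy'

A, D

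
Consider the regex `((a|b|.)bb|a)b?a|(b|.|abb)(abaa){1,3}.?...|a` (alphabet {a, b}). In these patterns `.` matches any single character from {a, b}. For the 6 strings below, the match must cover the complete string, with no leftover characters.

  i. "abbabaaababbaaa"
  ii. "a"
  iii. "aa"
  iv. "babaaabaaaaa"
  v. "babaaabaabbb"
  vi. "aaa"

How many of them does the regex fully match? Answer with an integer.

4

i → no match
ii → match
iii → match
iv → match
v → match
vi → no match
Total matched: 4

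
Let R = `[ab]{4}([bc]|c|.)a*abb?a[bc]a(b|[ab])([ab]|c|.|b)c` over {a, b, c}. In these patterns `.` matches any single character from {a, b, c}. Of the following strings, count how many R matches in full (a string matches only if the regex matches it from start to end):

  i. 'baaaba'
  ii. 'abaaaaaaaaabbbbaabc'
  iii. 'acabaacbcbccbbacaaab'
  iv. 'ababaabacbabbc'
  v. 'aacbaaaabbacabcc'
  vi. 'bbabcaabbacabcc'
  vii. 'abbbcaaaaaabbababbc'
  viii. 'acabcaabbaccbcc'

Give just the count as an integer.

i → no match — must end with 'c'
ii → no match
iii → no match — must end with 'c'
iv → no match
v → no match
vi → match
vii → match
viii → no match
Total matched: 2

2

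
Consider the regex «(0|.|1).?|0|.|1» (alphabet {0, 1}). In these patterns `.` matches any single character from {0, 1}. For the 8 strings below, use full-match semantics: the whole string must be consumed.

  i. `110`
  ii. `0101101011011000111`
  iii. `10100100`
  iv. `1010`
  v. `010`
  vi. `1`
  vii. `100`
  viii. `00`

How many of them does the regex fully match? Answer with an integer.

i → no match
ii → no match
iii → no match
iv → no match
v → no match
vi → match
vii → no match
viii → match
Total matched: 2

2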